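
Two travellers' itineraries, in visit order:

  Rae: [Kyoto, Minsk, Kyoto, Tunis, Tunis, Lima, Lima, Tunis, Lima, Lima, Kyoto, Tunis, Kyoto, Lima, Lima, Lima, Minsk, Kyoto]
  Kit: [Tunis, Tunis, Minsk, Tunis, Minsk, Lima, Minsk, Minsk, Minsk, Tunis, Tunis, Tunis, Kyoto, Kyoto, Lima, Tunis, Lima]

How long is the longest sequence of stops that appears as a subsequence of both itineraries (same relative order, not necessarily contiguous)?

One common subsequence of length 8: Minsk [2,9]; then Tunis [4,10]; then Tunis [5,11]; then Tunis [8,12]; then Kyoto [11,13]; then Kyoto [13,14]; then Lima [14,15]; then Lima [16,17]. Since dp[18][17] = 8, nothing longer is possible.

8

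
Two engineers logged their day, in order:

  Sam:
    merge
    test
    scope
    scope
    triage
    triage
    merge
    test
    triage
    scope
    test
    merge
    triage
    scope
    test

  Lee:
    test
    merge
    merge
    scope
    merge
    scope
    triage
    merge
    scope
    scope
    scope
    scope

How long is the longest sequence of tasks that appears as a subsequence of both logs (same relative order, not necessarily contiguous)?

7

Pick merge at Sam[1]=Lee[3], then scope at Sam[3]=Lee[4], then scope at Sam[4]=Lee[6], then triage at Sam[6]=Lee[7], then merge at Sam[7]=Lee[8], then scope at Sam[10]=Lee[11], then scope at Sam[14]=Lee[12]; all 7 tasks appear in both, in order. The LCS DP gives dp[15][12] = 7, so this is optimal.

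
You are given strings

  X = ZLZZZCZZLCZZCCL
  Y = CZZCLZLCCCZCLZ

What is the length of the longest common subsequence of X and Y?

9

Pick Z (X #4, Y #2) → Z (X #5, Y #3) → C (X #6, Y #4) → Z (X #8, Y #6) → L (X #9, Y #7) → C (X #10, Y #10) → Z (X #12, Y #11) → C (X #14, Y #12) → L (X #15, Y #13); all 9 characters appear in both, in order, and the DP table's final entry dp[15][14] is also 9, so no common subsequence is longer.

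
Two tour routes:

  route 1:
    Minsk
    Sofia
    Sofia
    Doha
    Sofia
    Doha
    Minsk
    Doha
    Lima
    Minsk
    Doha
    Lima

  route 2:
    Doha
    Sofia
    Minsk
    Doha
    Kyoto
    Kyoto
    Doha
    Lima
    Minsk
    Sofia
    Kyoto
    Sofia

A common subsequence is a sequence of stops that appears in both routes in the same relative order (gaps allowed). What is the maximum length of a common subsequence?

Match Doha [4,1], Sofia [5,2], Doha [6,4], Doha [8,7], Lima [9,8], Minsk [10,9] — 6 stops in the same relative order in both. dp[12][12] = 6 confirms this is the maximum.

6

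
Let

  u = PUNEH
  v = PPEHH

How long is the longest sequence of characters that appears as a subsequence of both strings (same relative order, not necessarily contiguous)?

Taking P (u #1, v #2) → E (u #4, v #3) → H (u #5, v #5) gives a common subsequence of length 3. dp[5][5] = 3 confirms this is the maximum.

3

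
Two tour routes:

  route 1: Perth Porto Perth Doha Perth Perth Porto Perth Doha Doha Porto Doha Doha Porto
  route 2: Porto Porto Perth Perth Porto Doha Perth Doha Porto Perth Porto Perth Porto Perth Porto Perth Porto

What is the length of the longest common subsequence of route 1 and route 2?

10

Match Perth (route 1 #1, route 2 #4) → Porto (route 1 #2, route 2 #5) → Perth (route 1 #3, route 2 #7) → Doha (route 1 #4, route 2 #8) → Perth (route 1 #5, route 2 #10) → Perth (route 1 #6, route 2 #12) → Porto (route 1 #7, route 2 #13) → Perth (route 1 #8, route 2 #14) → Porto (route 1 #11, route 2 #15) → Porto (route 1 #14, route 2 #17) — 10 stops in the same relative order in both. dp[14][17] = 10 confirms this is the maximum.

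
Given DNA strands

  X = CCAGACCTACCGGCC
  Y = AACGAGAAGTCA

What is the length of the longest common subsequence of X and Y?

7

Pick C (X #1, Y #3); then A (X #3, Y #5); then G (X #4, Y #6); then A (X #5, Y #7); then A (X #9, Y #8); then G (X #12, Y #9); then C (X #14, Y #11); all 7 bases appear in both, in order. The LCS DP gives dp[15][12] = 7, so this is optimal.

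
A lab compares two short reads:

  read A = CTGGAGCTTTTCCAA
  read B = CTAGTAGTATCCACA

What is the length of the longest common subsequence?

Taking C [1,1], T [2,2], G [3,4], A [5,6], G [6,7], T [8,8], T [11,10], C [12,11], C [13,12], A [14,13], A [15,15] gives a common subsequence of length 11. The LCS DP gives dp[15][15] = 11, so this is optimal.

11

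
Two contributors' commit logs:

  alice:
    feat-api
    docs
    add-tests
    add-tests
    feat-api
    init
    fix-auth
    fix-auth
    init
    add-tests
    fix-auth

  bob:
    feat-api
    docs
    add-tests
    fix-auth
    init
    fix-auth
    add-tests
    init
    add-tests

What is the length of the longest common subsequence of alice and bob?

7

Taking feat-api [1,1], docs [2,2], add-tests [3,3], init [6,5], fix-auth [7,6], init [9,8], add-tests [10,9] gives a common subsequence of length 7. The LCS DP gives dp[11][9] = 7, so this is optimal.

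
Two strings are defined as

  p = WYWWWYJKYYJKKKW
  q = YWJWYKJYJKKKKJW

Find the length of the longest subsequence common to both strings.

11

Match Y at p[2]=q[1], W at p[3]=q[2], W at p[5]=q[4], Y at p[6]=q[5], J at p[7]=q[7], Y at p[10]=q[8], J at p[11]=q[9], K at p[12]=q[11], K at p[13]=q[12], K at p[14]=q[13], W at p[15]=q[15] — 11 characters in the same relative order in both. Since dp[15][15] = 11, nothing longer is possible.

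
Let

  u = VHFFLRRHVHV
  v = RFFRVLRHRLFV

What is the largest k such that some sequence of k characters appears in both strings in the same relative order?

Taking F [3,2]; then F [4,3]; then L [5,6]; then R [6,7]; then R [7,9]; then V [11,12] gives a common subsequence of length 6, and the DP table's final entry dp[11][12] is also 6, so no common subsequence is longer.

6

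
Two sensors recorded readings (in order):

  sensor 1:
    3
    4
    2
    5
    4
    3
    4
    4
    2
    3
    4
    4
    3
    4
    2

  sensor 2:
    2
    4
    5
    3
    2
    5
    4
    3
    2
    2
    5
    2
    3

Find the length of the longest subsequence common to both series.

7

One common subsequence of length 7: 3 [1,4], then 2 [3,5], then 5 [4,6], then 4 [5,7], then 3 [6,8], then 2 [9,12], then 3 [13,13]. The LCS DP gives dp[15][13] = 7, so this is optimal.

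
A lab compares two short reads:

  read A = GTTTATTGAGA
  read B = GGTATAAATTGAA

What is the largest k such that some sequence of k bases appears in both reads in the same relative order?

Let dp[i][j] be the LCS length of the first i bases of read A and the first j bases of read B. dp[i][j] = dp[i-1][j-1]+1 when the i-th and j-th bases match, else max(dp[i-1][j], dp[i][j-1]).
    ·  G  G  T  A  T  A  A  A  T  T  G  A  A
 ·  0  0  0  0  0  0  0  0  0  0  0  0  0  0
 G  0  1  1  1  1  1  1  1  1  1  1  1  1  1
 T  0  1  1  2  2  2  2  2  2  2  2  2  2  2
 T  0  1  1  2  2  3  3  3  3  3  3  3  3  3
 T  0  1  1  2  2  3  3  3  3  4  4  4  4  4
 A  0  1  1  2  3  3  4  4  4  4  4  4  5  5
 T  0  1  1  2  3  4  4  4  4  5  5  5  5  5
 T  0  1  1  2  3  4  4  4  4  5  6  6  6  6
 G  0  1  2  2  3  4  4  4  4  5  6  7  7  7
 A  0  1  2  2  3  4  5  5  5  5  6  7  8  8
 G  0  1  2  2  3  4  5  5  5  5  6  7  8  8
 A  0  1  2  2  3  4  5  6  6  6  6  7  8  9
dp[11][13] = 9. One LCS (by backtracking along matches): GTTATTGAA.

9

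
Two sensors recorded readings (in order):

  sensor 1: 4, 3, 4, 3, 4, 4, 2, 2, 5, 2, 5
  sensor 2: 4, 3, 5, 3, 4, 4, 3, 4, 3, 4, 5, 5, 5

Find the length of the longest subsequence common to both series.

8

Let dp[i][j] be the LCS length of the first i values of sensor 1 and the first j values of sensor 2. dp[i][j] = dp[i-1][j-1]+1 when the i-th and j-th values match, else max(dp[i-1][j], dp[i][j-1]).
    ·  4  3  5  3  4  4  3  4  3  4  5  5  5
 ·  0  0  0  0  0  0  0  0  0  0  0  0  0  0
 4  0  1  1  1  1  1  1  1  1  1  1  1  1  1
 3  0  1  2  2  2  2  2  2  2  2  2  2  2  2
 4  0  1  2  2  2  3  3  3  3  3  3  3  3  3
 3  0  1  2  2  3  3  3  4  4  4  4  4  4  4
 4  0  1  2  2  3  4  4  4  5  5  5  5  5  5
 4  0  1  2  2  3  4  5  5  5  5  6  6  6  6
 2  0  1  2  2  3  4  5  5  5  5  6  6  6  6
 2  0  1  2  2  3  4  5  5  5  5  6  6  6  6
 5  0  1  2  3  3  4  5  5  5  5  6  7  7  7
 2  0  1  2  3  3  4  5  5  5  5  6  7  7  7
 5  0  1  2  3  3  4  5  5  5  5  6  7  8  8
dp[11][13] = 8. One LCS (by backtracking along matches): 4, 3, 4, 3, 4, 4, 5, 5.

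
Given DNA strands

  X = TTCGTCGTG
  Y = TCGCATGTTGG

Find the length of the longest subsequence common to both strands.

Pick T [2,1], C [3,2], G [4,3], T [5,6], G [7,7], T [8,9], G [9,11]; all 7 bases appear in both, in order. The LCS DP gives dp[9][11] = 7, so this is optimal.

7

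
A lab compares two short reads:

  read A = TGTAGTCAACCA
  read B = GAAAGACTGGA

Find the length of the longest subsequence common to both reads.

6

Let dp[i][j] be the LCS length of the first i bases of read A and the first j bases of read B. dp[i][j] = dp[i-1][j-1]+1 when the i-th and j-th bases match, else max(dp[i-1][j], dp[i][j-1]).
    ·  G  A  A  A  G  A  C  T  G  G  A
 ·  0  0  0  0  0  0  0  0  0  0  0  0
 T  0  0  0  0  0  0  0  0  1  1  1  1
 G  0  1  1  1  1  1  1  1  1  2  2  2
 T  0  1  1  1  1  1  1  1  2  2  2  2
 A  0  1  2  2  2  2  2  2  2  2  2  3
 G  0  1  2  2  2  3  3  3  3  3  3  3
 T  0  1  2  2  2  3  3  3  4  4  4  4
 C  0  1  2  2  2  3  3  4  4  4  4  4
 A  0  1  2  3  3  3  4  4  4  4  4  5
 A  0  1  2  3  4  4  4  4  4  4  4  5
 C  0  1  2  3  4  4  4  5  5  5  5  5
 C  0  1  2  3  4  4  4  5  5  5  5  5
 A  0  1  2  3  4  4  5  5  5  5  5  6
dp[12][11] = 6. One LCS (by backtracking along matches): GAGACA.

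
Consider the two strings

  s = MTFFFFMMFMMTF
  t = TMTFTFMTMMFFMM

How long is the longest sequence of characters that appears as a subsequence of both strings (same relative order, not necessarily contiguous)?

9

Match M [1,2] → T [2,3] → F [3,4] → F [4,6] → M [7,9] → M [8,10] → F [9,12] → M [10,13] → M [11,14] — 9 characters in the same relative order in both. The LCS DP gives dp[13][14] = 9, so this is optimal.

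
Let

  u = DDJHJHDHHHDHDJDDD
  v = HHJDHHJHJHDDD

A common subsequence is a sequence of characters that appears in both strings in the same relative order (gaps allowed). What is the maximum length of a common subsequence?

10

Pick H (u #4, v #2) → J (u #5, v #3) → D (u #7, v #4) → H (u #8, v #5) → H (u #9, v #6) → H (u #10, v #8) → H (u #12, v #10) → D (u #15, v #11) → D (u #16, v #12) → D (u #17, v #13); all 10 characters appear in both, in order. Since dp[17][13] = 10, nothing longer is possible.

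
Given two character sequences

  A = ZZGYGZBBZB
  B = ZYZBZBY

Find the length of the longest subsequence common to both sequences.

Match Z (A #2, B #1); then Y (A #4, B #2); then Z (A #6, B #3); then B (A #8, B #4); then Z (A #9, B #5); then B (A #10, B #6) — 6 characters in the same relative order in both. The LCS DP gives dp[10][7] = 6, so this is optimal.

6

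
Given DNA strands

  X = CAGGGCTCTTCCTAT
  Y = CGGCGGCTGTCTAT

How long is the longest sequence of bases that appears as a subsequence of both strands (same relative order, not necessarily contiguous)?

11

One common subsequence of length 11: C (X #1, Y #1), then G (X #3, Y #3), then G (X #4, Y #5), then G (X #5, Y #6), then C (X #6, Y #7), then T (X #7, Y #8), then T (X #10, Y #10), then C (X #12, Y #11), then T (X #13, Y #12), then A (X #14, Y #13), then T (X #15, Y #14). The LCS DP gives dp[15][14] = 11, so this is optimal.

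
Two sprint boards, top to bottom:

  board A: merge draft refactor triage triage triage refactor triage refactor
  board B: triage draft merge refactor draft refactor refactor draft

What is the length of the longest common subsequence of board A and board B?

One common subsequence of length 4: merge at board A[1]=board B[3] → draft at board A[2]=board B[5] → refactor at board A[3]=board B[6] → refactor at board A[7]=board B[7]. The LCS DP gives dp[9][8] = 4, so this is optimal.

4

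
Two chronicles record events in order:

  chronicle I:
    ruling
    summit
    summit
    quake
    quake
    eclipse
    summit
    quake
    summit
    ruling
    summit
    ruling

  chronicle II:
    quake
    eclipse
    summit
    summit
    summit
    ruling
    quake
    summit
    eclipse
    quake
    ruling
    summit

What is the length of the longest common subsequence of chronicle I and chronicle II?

Pick summit [2,4], summit [3,5], quake [4,7], eclipse [6,9], quake [8,10], ruling [10,11], summit [11,12]; all 7 events appear in both, in order. The LCS DP gives dp[12][12] = 7, so this is optimal.

7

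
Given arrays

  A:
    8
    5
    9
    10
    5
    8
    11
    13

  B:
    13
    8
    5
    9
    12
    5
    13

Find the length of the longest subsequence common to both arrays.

5

Let dp[i][j] be the LCS length of the first i values of A and the first j values of B. dp[i][j] = dp[i-1][j-1]+1 when the i-th and j-th values match, else max(dp[i-1][j], dp[i][j-1]).
    · 13  8  5  9 12  5 13
 ·  0  0  0  0  0  0  0  0
 8  0  0  1  1  1  1  1  1
 5  0  0  1  2  2  2  2  2
 9  0  0  1  2  3  3  3  3
10  0  0  1  2  3  3  3  3
 5  0  0  1  2  3  3  4  4
 8  0  0  1  2  3  3  4  4
11  0  0  1  2  3  3  4  4
13  0  1  1  2  3  3  4  5
dp[8][7] = 5. One LCS (by backtracking along matches): 8, 5, 9, 5, 13.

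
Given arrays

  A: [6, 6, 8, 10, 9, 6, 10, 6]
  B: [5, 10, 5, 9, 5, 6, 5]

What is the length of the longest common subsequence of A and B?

Let dp[i][j] be the LCS length of the first i values of A and the first j values of B. dp[i][j] = dp[i-1][j-1]+1 when the i-th and j-th values match, else max(dp[i-1][j], dp[i][j-1]).
    ·  5 10  5  9  5  6  5
 ·  0  0  0  0  0  0  0  0
 6  0  0  0  0  0  0  1  1
 6  0  0  0  0  0  0  1  1
 8  0  0  0  0  0  0  1  1
10  0  0  1  1  1  1  1  1
 9  0  0  1  1  2  2  2  2
 6  0  0  1  1  2  2  3  3
10  0  0  1  1  2  2  3  3
 6  0  0  1  1  2  2  3  3
dp[8][7] = 3. One LCS (by backtracking along matches): 10, 9, 6.

3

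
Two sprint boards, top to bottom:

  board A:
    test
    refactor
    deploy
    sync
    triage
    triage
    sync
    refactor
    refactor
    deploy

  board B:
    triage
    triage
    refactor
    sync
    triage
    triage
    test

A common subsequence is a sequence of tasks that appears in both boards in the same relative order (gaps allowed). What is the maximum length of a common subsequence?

Pick refactor (board A #2, board B #3), then sync (board A #4, board B #4), then triage (board A #5, board B #5), then triage (board A #6, board B #6); all 4 tasks appear in both, in order. dp[10][7] = 4 confirms this is the maximum.

4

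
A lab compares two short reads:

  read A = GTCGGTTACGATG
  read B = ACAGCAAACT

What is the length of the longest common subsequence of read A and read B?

5

Taking G [1,4]; then C [3,5]; then A [8,8]; then C [9,9]; then T [12,10] gives a common subsequence of length 5. The LCS DP gives dp[13][10] = 5, so this is optimal.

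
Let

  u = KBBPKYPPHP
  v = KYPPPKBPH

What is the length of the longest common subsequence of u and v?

5

One common subsequence of length 5: K (u #1, v #1), P (u #4, v #5), K (u #5, v #6), P (u #8, v #8), H (u #9, v #9), and the DP table's final entry dp[10][9] is also 5, so no common subsequence is longer.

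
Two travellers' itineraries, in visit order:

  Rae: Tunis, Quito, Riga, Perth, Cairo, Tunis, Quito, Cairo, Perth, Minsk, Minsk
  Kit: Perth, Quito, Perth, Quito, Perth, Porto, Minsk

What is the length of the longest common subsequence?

5

Taking Quito (Rae #2, Kit #2) → Perth (Rae #4, Kit #3) → Quito (Rae #7, Kit #4) → Perth (Rae #9, Kit #5) → Minsk (Rae #11, Kit #7) gives a common subsequence of length 5. Since dp[11][7] = 5, nothing longer is possible.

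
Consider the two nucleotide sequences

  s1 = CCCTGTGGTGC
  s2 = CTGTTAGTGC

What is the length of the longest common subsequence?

8

One common subsequence of length 8: C [3,1], T [4,2], G [5,3], T [6,5], G [8,7], T [9,8], G [10,9], C [11,10]. Since dp[11][10] = 8, nothing longer is possible.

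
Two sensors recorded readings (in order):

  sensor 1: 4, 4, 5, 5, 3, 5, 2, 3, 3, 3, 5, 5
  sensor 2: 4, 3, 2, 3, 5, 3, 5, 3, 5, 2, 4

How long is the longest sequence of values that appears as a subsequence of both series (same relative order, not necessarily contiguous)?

7

Let dp[i][j] be the LCS length of the first i values of sensor 1 and the first j values of sensor 2. dp[i][j] = dp[i-1][j-1]+1 when the i-th and j-th values match, else max(dp[i-1][j], dp[i][j-1]).
    ·  4  3  2  3  5  3  5  3  5  2  4
 ·  0  0  0  0  0  0  0  0  0  0  0  0
 4  0  1  1  1  1  1  1  1  1  1  1  1
 4  0  1  1  1  1  1  1  1  1  1  1  2
 5  0  1  1  1  1  2  2  2  2  2  2  2
 5  0  1  1  1  1  2  2  3  3  3  3  3
 3  0  1  2  2  2  2  3  3  4  4  4  4
 5  0  1  2  2  2  3  3  4  4  5  5  5
 2  0  1  2  3  3  3  3  4  4  5  6  6
 3  0  1  2  3  4  4  4  4  5  5  6  6
 3  0  1  2  3  4  4  5  5  5  5  6  6
 3  0  1  2  3  4  4  5  5  6  6  6  6
 5  0  1  2  3  4  5  5  6  6  7  7  7
 5  0  1  2  3  4  5  5  6  6  7  7  7
dp[12][11] = 7. One LCS (by backtracking along matches): 4, 3, 2, 3, 3, 3, 5.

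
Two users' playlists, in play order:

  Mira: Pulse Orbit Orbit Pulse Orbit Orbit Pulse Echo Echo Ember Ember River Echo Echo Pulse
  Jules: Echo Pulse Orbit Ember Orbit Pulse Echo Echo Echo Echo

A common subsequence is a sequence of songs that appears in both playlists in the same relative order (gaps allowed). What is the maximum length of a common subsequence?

8

Taking Pulse [1,2], Orbit [2,3], Orbit [6,5], Pulse [7,6], Echo [8,7], Echo [9,8], Echo [13,9], Echo [14,10] gives a common subsequence of length 8, and the DP table's final entry dp[15][10] is also 8, so no common subsequence is longer.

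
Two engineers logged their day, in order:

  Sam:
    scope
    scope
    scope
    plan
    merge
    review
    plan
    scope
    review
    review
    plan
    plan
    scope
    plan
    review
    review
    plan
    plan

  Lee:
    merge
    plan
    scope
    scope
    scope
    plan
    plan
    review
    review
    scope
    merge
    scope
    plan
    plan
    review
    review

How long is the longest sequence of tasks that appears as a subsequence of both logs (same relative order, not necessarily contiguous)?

Match scope [1,3], scope [2,4], scope [3,5], plan [4,6], plan [7,7], review [9,8], review [10,9], plan [12,13], plan [14,14], review [15,15], review [16,16] — 11 tasks in the same relative order in both. The LCS DP gives dp[18][16] = 11, so this is optimal.

11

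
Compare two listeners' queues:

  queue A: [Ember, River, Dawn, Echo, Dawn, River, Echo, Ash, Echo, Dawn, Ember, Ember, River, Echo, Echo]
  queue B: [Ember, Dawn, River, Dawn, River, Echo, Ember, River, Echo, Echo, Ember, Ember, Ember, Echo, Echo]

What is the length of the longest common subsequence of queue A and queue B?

11

One common subsequence of length 11: Ember at queue A[1]=queue B[1], River at queue A[2]=queue B[3], Dawn at queue A[3]=queue B[4], Echo at queue A[4]=queue B[6], River at queue A[6]=queue B[8], Echo at queue A[7]=queue B[9], Echo at queue A[9]=queue B[10], Ember at queue A[11]=queue B[12], Ember at queue A[12]=queue B[13], Echo at queue A[14]=queue B[14], Echo at queue A[15]=queue B[15]. The LCS DP gives dp[15][15] = 11, so this is optimal.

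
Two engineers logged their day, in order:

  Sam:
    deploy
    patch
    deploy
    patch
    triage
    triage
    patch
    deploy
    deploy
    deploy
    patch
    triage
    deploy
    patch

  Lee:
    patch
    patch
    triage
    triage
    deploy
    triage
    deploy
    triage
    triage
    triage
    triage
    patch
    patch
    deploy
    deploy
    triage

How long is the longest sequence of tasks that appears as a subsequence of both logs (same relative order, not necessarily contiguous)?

Taking deploy (Sam #1, Lee #5), deploy (Sam #3, Lee #7), triage (Sam #5, Lee #10), triage (Sam #6, Lee #11), patch (Sam #7, Lee #13), deploy (Sam #9, Lee #14), deploy (Sam #10, Lee #15), triage (Sam #12, Lee #16) gives a common subsequence of length 8. Since dp[14][16] = 8, nothing longer is possible.

8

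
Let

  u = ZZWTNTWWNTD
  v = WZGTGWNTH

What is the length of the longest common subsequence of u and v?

5

Taking Z at u[1]=v[2] → T at u[4]=v[4] → W at u[8]=v[6] → N at u[9]=v[7] → T at u[10]=v[8] gives a common subsequence of length 5. The LCS DP gives dp[11][9] = 5, so this is optimal.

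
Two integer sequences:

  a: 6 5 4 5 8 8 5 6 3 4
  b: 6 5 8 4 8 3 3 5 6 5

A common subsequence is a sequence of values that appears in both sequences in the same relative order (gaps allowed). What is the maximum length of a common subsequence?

Let dp[i][j] be the LCS length of the first i values of a and the first j values of b. dp[i][j] = dp[i-1][j-1]+1 when the i-th and j-th values match, else max(dp[i-1][j], dp[i][j-1]).
    ·  6  5  8  4  8  3  3  5  6  5
 ·  0  0  0  0  0  0  0  0  0  0  0
 6  0  1  1  1  1  1  1  1  1  1  1
 5  0  1  2  2  2  2  2  2  2  2  2
 4  0  1  2  2  3  3  3  3  3  3  3
 5  0  1  2  2  3  3  3  3  4  4  4
 8  0  1  2  3  3  4  4  4  4  4  4
 8  0  1  2  3  3  4  4  4  4  4  4
 5  0  1  2  3  3  4  4  4  5  5  5
 6  0  1  2  3  3  4  4  4  5  6  6
 3  0  1  2  3  3  4  5  5  5  6  6
 4  0  1  2  3  4  4  5  5  5  6  6
dp[10][10] = 6. One LCS (by backtracking along matches): 6, 5, 4, 8, 5, 6.

6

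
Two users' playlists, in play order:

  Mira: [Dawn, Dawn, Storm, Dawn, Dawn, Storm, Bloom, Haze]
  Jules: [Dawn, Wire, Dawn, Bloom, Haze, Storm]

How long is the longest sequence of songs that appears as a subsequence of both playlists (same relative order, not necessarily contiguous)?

4

Match Dawn [1,1], then Dawn [5,3], then Bloom [7,4], then Haze [8,5] — 4 songs in the same relative order in both. The LCS DP gives dp[8][6] = 4, so this is optimal.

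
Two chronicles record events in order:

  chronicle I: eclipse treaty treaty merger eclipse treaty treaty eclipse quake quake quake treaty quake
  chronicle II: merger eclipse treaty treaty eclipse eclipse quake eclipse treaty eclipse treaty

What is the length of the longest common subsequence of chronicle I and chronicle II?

Match eclipse [1,2], treaty [2,3], treaty [3,4], eclipse [5,8], treaty [7,9], eclipse [8,10], treaty [12,11] — 7 events in the same relative order in both. dp[13][11] = 7 confirms this is the maximum.

7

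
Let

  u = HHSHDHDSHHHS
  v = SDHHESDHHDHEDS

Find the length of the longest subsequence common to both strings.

8

Taking H at u[1]=v[3], then H at u[2]=v[4], then S at u[3]=v[6], then H at u[4]=v[9], then D at u[5]=v[10], then H at u[6]=v[11], then D at u[7]=v[13], then S at u[12]=v[14] gives a common subsequence of length 8. The LCS DP gives dp[12][14] = 8, so this is optimal.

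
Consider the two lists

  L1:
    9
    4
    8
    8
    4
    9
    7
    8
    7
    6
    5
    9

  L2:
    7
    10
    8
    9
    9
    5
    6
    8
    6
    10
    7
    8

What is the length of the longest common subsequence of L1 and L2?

4

One common subsequence of length 4: 9 [1,5], then 8 [3,8], then 7 [7,11], then 8 [8,12], and the DP table's final entry dp[12][12] is also 4, so no common subsequence is longer.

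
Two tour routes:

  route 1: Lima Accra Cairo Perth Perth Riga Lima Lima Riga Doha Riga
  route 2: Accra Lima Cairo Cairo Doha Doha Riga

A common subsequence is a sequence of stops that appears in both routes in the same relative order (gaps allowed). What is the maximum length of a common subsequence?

Match Lima (route 1 #1, route 2 #2), then Cairo (route 1 #3, route 2 #4), then Doha (route 1 #10, route 2 #6), then Riga (route 1 #11, route 2 #7) — 4 stops in the same relative order in both, and the DP table's final entry dp[11][7] is also 4, so no common subsequence is longer.

4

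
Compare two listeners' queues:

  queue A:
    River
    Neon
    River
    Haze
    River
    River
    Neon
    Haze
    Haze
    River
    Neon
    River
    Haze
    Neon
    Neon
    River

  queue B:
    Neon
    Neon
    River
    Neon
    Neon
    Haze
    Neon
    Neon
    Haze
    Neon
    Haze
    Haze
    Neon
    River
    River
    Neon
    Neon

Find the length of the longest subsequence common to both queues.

10

One common subsequence of length 10: River at queue A[1]=queue B[3]; then Neon at queue A[2]=queue B[8]; then Haze at queue A[4]=queue B[9]; then Neon at queue A[7]=queue B[10]; then Haze at queue A[8]=queue B[11]; then Haze at queue A[9]=queue B[12]; then River at queue A[10]=queue B[14]; then River at queue A[12]=queue B[15]; then Neon at queue A[14]=queue B[16]; then Neon at queue A[15]=queue B[17], and the DP table's final entry dp[16][17] is also 10, so no common subsequence is longer.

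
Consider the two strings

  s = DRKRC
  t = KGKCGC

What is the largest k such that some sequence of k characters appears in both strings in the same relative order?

2

Match K (s #3, t #3), C (s #5, t #6) — 2 characters in the same relative order in both. dp[5][6] = 2 confirms this is the maximum.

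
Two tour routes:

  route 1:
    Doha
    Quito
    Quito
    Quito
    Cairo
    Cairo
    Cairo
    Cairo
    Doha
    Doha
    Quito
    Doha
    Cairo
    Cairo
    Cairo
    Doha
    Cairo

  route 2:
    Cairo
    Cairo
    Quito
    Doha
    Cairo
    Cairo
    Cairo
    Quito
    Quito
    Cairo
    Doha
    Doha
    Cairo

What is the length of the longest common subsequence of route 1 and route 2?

One common subsequence of length 9: Cairo (route 1 #7, route 2 #1); then Cairo (route 1 #8, route 2 #2); then Quito (route 1 #11, route 2 #3); then Doha (route 1 #12, route 2 #4); then Cairo (route 1 #13, route 2 #6); then Cairo (route 1 #14, route 2 #7); then Cairo (route 1 #15, route 2 #10); then Doha (route 1 #16, route 2 #12); then Cairo (route 1 #17, route 2 #13). The LCS DP gives dp[17][13] = 9, so this is optimal.

9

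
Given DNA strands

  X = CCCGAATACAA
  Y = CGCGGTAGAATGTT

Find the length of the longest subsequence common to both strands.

7

Pick C [1,1], C [2,3], G [4,5], T [7,6], A [8,7], A [10,9], A [11,10]; all 7 bases appear in both, in order, and the DP table's final entry dp[11][14] is also 7, so no common subsequence is longer.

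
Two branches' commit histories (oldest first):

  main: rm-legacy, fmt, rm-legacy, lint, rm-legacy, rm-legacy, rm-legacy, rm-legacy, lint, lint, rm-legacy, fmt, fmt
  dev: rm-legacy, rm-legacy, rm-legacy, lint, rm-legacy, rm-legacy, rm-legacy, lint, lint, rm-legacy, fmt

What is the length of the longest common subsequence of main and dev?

Pick rm-legacy at main[1]=dev[2] → rm-legacy at main[3]=dev[3] → lint at main[4]=dev[4] → rm-legacy at main[6]=dev[5] → rm-legacy at main[7]=dev[6] → rm-legacy at main[8]=dev[7] → lint at main[9]=dev[8] → lint at main[10]=dev[9] → rm-legacy at main[11]=dev[10] → fmt at main[13]=dev[11]; all 10 commits appear in both, in order, and the DP table's final entry dp[13][11] is also 10, so no common subsequence is longer.

10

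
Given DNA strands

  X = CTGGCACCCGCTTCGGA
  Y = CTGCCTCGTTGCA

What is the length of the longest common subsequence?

11

Pick C at X[1]=Y[1], T at X[2]=Y[2], G at X[4]=Y[3], C at X[5]=Y[4], C at X[7]=Y[5], C at X[9]=Y[7], G at X[10]=Y[8], T at X[12]=Y[9], T at X[13]=Y[10], C at X[14]=Y[12], A at X[17]=Y[13]; all 11 bases appear in both, in order. Since dp[17][13] = 11, nothing longer is possible.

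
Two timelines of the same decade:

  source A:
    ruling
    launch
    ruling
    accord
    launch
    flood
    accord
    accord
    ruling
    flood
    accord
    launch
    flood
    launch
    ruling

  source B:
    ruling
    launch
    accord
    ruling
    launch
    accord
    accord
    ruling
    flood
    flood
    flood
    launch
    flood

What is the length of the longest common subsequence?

10

Match ruling at source A[1]=source B[1] → launch at source A[2]=source B[2] → ruling at source A[3]=source B[4] → launch at source A[5]=source B[5] → accord at source A[7]=source B[6] → accord at source A[8]=source B[7] → ruling at source A[9]=source B[8] → flood at source A[10]=source B[11] → launch at source A[12]=source B[12] → flood at source A[13]=source B[13] — 10 events in the same relative order in both. The LCS DP gives dp[15][13] = 10, so this is optimal.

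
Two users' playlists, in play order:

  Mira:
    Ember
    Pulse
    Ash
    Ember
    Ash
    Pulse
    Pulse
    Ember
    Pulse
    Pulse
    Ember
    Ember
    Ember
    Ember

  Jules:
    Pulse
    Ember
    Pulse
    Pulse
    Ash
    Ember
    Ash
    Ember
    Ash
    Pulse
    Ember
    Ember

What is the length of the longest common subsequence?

One common subsequence of length 9: Ember at Mira[1]=Jules[2] → Pulse at Mira[2]=Jules[4] → Ash at Mira[3]=Jules[5] → Ember at Mira[4]=Jules[6] → Ash at Mira[5]=Jules[7] → Ember at Mira[8]=Jules[8] → Pulse at Mira[10]=Jules[10] → Ember at Mira[13]=Jules[11] → Ember at Mira[14]=Jules[12]. dp[14][12] = 9 confirms this is the maximum.

9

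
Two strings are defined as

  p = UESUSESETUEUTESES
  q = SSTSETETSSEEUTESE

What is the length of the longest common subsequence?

Pick S at p[3]=q[2], S at p[5]=q[4], E at p[6]=q[7], S at p[7]=q[10], E at p[8]=q[11], E at p[11]=q[12], U at p[12]=q[13], T at p[13]=q[14], E at p[14]=q[15], S at p[15]=q[16], E at p[16]=q[17]; all 11 characters appear in both, in order. The LCS DP gives dp[17][17] = 11, so this is optimal.

11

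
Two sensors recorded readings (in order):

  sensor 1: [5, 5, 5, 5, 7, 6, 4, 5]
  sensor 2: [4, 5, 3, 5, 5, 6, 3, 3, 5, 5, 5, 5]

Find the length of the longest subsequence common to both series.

Taking 5 at sensor 1[1]=sensor 2[5], 5 at sensor 1[2]=sensor 2[9], 5 at sensor 1[3]=sensor 2[10], 5 at sensor 1[4]=sensor 2[11], 5 at sensor 1[8]=sensor 2[12] gives a common subsequence of length 5. dp[8][12] = 5 confirms this is the maximum.

5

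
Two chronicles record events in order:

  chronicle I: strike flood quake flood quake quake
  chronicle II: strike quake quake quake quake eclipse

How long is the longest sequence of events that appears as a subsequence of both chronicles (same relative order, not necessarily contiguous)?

4

One common subsequence of length 4: strike [1,1], then quake [3,3], then quake [5,4], then quake [6,5]. dp[6][6] = 4 confirms this is the maximum.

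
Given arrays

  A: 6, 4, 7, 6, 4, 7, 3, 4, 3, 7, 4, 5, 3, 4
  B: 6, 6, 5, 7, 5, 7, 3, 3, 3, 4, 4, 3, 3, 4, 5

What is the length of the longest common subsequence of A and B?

8

Pick 6 (A #1, B #2), then 7 (A #3, B #4), then 7 (A #6, B #6), then 3 (A #7, B #9), then 4 (A #8, B #11), then 3 (A #9, B #13), then 4 (A #11, B #14), then 5 (A #12, B #15); all 8 values appear in both, in order. Since dp[14][15] = 8, nothing longer is possible.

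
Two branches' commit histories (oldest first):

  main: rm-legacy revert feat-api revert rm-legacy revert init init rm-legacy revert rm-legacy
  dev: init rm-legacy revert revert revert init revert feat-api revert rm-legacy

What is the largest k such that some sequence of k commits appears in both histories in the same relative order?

7

Match rm-legacy at main[1]=dev[2], then revert at main[2]=dev[3], then revert at main[4]=dev[4], then revert at main[6]=dev[5], then init at main[7]=dev[6], then revert at main[10]=dev[9], then rm-legacy at main[11]=dev[10] — 7 commits in the same relative order in both. Since dp[11][10] = 7, nothing longer is possible.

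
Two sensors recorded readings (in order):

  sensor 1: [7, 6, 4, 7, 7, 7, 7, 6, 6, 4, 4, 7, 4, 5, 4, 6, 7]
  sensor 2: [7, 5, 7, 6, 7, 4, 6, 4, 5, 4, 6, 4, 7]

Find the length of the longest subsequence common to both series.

Taking 7 (sensor 1 #1, sensor 2 #3); then 6 (sensor 1 #2, sensor 2 #4); then 4 (sensor 1 #3, sensor 2 #6); then 6 (sensor 1 #9, sensor 2 #7); then 4 (sensor 1 #13, sensor 2 #8); then 5 (sensor 1 #14, sensor 2 #9); then 4 (sensor 1 #15, sensor 2 #10); then 6 (sensor 1 #16, sensor 2 #11); then 7 (sensor 1 #17, sensor 2 #13) gives a common subsequence of length 9. dp[17][13] = 9 confirms this is the maximum.

9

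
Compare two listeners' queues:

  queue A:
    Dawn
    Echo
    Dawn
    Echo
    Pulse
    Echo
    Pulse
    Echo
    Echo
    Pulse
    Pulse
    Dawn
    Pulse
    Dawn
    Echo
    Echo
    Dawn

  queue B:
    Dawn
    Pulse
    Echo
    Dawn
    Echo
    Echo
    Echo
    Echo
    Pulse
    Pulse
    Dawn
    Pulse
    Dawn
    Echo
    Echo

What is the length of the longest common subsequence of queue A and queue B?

14

Match Dawn (queue A #1, queue B #1), Echo (queue A #2, queue B #3), Dawn (queue A #3, queue B #4), Echo (queue A #4, queue B #5), Echo (queue A #6, queue B #6), Echo (queue A #8, queue B #7), Echo (queue A #9, queue B #8), Pulse (queue A #10, queue B #9), Pulse (queue A #11, queue B #10), Dawn (queue A #12, queue B #11), Pulse (queue A #13, queue B #12), Dawn (queue A #14, queue B #13), Echo (queue A #15, queue B #14), Echo (queue A #16, queue B #15) — 14 songs in the same relative order in both, and the DP table's final entry dp[17][15] is also 14, so no common subsequence is longer.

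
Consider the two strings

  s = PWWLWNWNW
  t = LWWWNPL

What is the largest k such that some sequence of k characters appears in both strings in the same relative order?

4

One common subsequence of length 4: W [2,2], then W [3,3], then W [5,4], then N [6,5]. dp[9][7] = 4 confirms this is the maximum.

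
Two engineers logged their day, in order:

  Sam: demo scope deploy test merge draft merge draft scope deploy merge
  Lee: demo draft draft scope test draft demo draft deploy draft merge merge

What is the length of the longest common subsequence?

Taking demo (Sam #1, Lee #1), then scope (Sam #2, Lee #4), then test (Sam #4, Lee #5), then draft (Sam #6, Lee #6), then draft (Sam #8, Lee #8), then deploy (Sam #10, Lee #9), then merge (Sam #11, Lee #12) gives a common subsequence of length 7. Since dp[11][12] = 7, nothing longer is possible.

7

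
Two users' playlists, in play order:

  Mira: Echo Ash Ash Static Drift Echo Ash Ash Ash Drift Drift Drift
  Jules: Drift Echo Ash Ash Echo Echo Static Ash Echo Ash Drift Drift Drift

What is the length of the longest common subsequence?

Match Echo at Mira[1]=Jules[2], Ash at Mira[2]=Jules[3], Ash at Mira[3]=Jules[4], Static at Mira[4]=Jules[7], Echo at Mira[6]=Jules[9], Ash at Mira[9]=Jules[10], Drift at Mira[10]=Jules[11], Drift at Mira[11]=Jules[12], Drift at Mira[12]=Jules[13] — 9 songs in the same relative order in both, and the DP table's final entry dp[12][13] is also 9, so no common subsequence is longer.

9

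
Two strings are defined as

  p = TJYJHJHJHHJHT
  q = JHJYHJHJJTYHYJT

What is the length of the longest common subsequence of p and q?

9

Pick J (p #2, q #3); then Y (p #3, q #4); then J (p #4, q #6); then H (p #5, q #7); then J (p #6, q #8); then J (p #8, q #9); then H (p #9, q #12); then J (p #11, q #14); then T (p #13, q #15); all 9 characters appear in both, in order. dp[13][15] = 9 confirms this is the maximum.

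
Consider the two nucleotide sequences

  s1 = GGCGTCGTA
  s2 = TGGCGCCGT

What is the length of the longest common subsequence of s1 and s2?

7

Pick G (s1 #1, s2 #2); then G (s1 #2, s2 #3); then C (s1 #3, s2 #4); then G (s1 #4, s2 #5); then C (s1 #6, s2 #7); then G (s1 #7, s2 #8); then T (s1 #8, s2 #9); all 7 bases appear in both, in order. dp[9][9] = 7 confirms this is the maximum.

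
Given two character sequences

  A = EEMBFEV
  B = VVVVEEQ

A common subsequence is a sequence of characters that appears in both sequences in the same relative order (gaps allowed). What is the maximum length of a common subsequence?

Let dp[i][j] be the LCS length of the first i characters of A and the first j characters of B. dp[i][j] = dp[i-1][j-1]+1 when the i-th and j-th characters match, else max(dp[i-1][j], dp[i][j-1]).
    ·  V  V  V  V  E  E  Q
 ·  0  0  0  0  0  0  0  0
 E  0  0  0  0  0  1  1  1
 E  0  0  0  0  0  1  2  2
 M  0  0  0  0  0  1  2  2
 B  0  0  0  0  0  1  2  2
 F  0  0  0  0  0  1  2  2
 E  0  0  0  0  0  1  2  2
 V  0  1  1  1  1  1  2  2
dp[7][7] = 2. One LCS (by backtracking along matches): EE.

2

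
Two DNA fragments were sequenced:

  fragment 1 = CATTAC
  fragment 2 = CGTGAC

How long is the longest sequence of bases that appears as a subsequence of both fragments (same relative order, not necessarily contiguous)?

4

Let dp[i][j] be the LCS length of the first i bases of fragment 1 and the first j bases of fragment 2. dp[i][j] = dp[i-1][j-1]+1 when the i-th and j-th bases match, else max(dp[i-1][j], dp[i][j-1]).
    ·  C  G  T  G  A  C
 ·  0  0  0  0  0  0  0
 C  0  1  1  1  1  1  1
 A  0  1  1  1  1  2  2
 T  0  1  1  2  2  2  2
 T  0  1  1  2  2  2  2
 A  0  1  1  2  2  3  3
 C  0  1  1  2  2  3  4
dp[6][6] = 4. One LCS (by backtracking along matches): CTAC.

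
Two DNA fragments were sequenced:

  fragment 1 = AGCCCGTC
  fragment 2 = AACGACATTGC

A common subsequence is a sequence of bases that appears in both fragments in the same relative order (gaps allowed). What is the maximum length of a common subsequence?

5

Let dp[i][j] be the LCS length of the first i bases of fragment 1 and the first j bases of fragment 2. dp[i][j] = dp[i-1][j-1]+1 when the i-th and j-th bases match, else max(dp[i-1][j], dp[i][j-1]).
    ·  A  A  C  G  A  C  A  T  T  G  C
 ·  0  0  0  0  0  0  0  0  0  0  0  0
 A  0  1  1  1  1  1  1  1  1  1  1  1
 G  0  1  1  1  2  2  2  2  2  2  2  2
 C  0  1  1  2  2  2  3  3  3  3  3  3
 C  0  1  1  2  2  2  3  3  3  3  3  4
 C  0  1  1  2  2  2  3  3  3  3  3  4
 G  0  1  1  2  3  3  3  3  3  3  4  4
 T  0  1  1  2  3  3  3  3  4  4  4  4
 C  0  1  1  2  3  3  4  4  4  4  4  5
dp[8][11] = 5. One LCS (by backtracking along matches): AGCGC.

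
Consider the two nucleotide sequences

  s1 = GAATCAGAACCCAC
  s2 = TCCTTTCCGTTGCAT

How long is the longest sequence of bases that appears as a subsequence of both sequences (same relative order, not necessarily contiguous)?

Taking T [4,1] → C [5,3] → C [10,7] → C [11,8] → C [12,13] → A [13,14] gives a common subsequence of length 6. Since dp[14][15] = 6, nothing longer is possible.

6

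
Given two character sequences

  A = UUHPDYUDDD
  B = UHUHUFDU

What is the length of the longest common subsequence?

Let dp[i][j] be the LCS length of the first i characters of A and the first j characters of B. dp[i][j] = dp[i-1][j-1]+1 when the i-th and j-th characters match, else max(dp[i-1][j], dp[i][j-1]).
    ·  U  H  U  H  U  F  D  U
 ·  0  0  0  0  0  0  0  0  0
 U  0  1  1  1  1  1  1  1  1
 U  0  1  1  2  2  2  2  2  2
 H  0  1  2  2  3  3  3  3  3
 P  0  1  2  2  3  3  3  3  3
 D  0  1  2  2  3  3  3  4  4
 Y  0  1  2  2  3  3  3  4  4
 U  0  1  2  3  3  4  4  4  5
 D  0  1  2  3  3  4  4  5  5
 D  0  1  2  3  3  4  4  5  5
 D  0  1  2  3  3  4  4  5  5
dp[10][8] = 5. One LCS (by backtracking along matches): UUHDU.

5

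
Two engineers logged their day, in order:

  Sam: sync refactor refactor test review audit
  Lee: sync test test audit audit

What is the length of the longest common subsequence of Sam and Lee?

3

Match sync (Sam #1, Lee #1) → test (Sam #4, Lee #3) → audit (Sam #6, Lee #5) — 3 tasks in the same relative order in both, and the DP table's final entry dp[6][5] is also 3, so no common subsequence is longer.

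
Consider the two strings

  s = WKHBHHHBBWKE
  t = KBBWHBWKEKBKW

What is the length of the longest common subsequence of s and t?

7

Pick K (s #2, t #1) → B (s #4, t #3) → H (s #7, t #5) → B (s #9, t #6) → W (s #10, t #7) → K (s #11, t #8) → E (s #12, t #9); all 7 characters appear in both, in order. Since dp[12][13] = 7, nothing longer is possible.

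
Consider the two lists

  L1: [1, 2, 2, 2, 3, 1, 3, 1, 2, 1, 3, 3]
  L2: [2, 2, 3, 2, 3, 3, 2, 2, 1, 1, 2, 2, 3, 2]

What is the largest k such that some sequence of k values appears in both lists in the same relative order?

Taking 2 at L1[2]=L2[1], then 2 at L1[3]=L2[2], then 2 at L1[4]=L2[4], then 3 at L1[5]=L2[6], then 1 at L1[6]=L2[9], then 1 at L1[8]=L2[10], then 2 at L1[9]=L2[12], then 3 at L1[11]=L2[13] gives a common subsequence of length 8. Since dp[12][14] = 8, nothing longer is possible.

8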